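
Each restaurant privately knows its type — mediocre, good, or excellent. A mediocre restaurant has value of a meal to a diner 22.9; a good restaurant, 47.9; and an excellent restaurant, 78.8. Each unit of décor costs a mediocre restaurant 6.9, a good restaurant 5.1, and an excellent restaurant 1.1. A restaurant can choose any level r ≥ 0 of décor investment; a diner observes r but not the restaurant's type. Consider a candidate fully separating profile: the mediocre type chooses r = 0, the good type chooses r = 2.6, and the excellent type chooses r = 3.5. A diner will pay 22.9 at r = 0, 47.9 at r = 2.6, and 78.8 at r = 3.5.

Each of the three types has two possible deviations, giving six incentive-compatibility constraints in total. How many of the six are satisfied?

3

Good (own payoff 47.9 − 5.1×2.6 = 34.64): to r=0 gives 22.9 → no gain ✓; to r=3.5 gives 78.8 − 5.1×3.5 = 60.95 → profitable ✗.
Mediocre (own payoff 22.9): to r=2.6 gives 47.9 − 6.9×2.6 = 29.96 → profitable ✗; to r=3.5 gives 78.8 − 6.9×3.5 = 54.65 → profitable ✗.
Excellent (own payoff 78.8 − 1.1×3.5 = 74.95): to r=0 gives 22.9 → no gain ✓; to r=2.6 gives 47.9 − 1.1×2.6 = 45.04 → no gain ✓.
3 of the 6 constraints hold; not an equilibrium.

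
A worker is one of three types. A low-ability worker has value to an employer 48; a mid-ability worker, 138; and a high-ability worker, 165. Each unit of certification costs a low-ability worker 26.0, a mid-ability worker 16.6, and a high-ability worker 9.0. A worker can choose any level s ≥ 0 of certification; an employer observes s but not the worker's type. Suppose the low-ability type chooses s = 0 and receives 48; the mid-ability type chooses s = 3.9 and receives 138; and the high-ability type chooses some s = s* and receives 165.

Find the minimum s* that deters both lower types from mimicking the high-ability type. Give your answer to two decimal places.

5.53

Low-ability type (on-path payoff 48) won't mimic when 48 ≥ 165 − 26.0·s*, i.e. s* ≥ 4.50.
Mid-ability type (on-path payoff 138 − 16.6×3.9 = 73.26) won't mimic when 73.26 ≥ 165 − 16.6·s*, i.e. s* ≥ 5.53.
Both must hold, so s* = max(4.50, 5.53) = 5.53. The mid-ability type's constraint binds.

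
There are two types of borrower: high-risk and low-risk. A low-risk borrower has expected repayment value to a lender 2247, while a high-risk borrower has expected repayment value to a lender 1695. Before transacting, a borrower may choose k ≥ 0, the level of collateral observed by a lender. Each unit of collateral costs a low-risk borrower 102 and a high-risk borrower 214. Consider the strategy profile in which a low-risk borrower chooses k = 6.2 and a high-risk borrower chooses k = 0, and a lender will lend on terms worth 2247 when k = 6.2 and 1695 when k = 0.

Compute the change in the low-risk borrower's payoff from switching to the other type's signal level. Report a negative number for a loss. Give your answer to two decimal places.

Playing k = 6.2 the low-risk borrower receives 2247 − 102 × 6.2 = 1614.6.
Deviating to k = 0 yields 1695 instead.
Gain from deviating: 1695 − 1614.6 = 80.40.
The gain is positive, so the low-risk type's incentive-compatibility constraint is violated — this profile is not a separating equilibrium.

80.40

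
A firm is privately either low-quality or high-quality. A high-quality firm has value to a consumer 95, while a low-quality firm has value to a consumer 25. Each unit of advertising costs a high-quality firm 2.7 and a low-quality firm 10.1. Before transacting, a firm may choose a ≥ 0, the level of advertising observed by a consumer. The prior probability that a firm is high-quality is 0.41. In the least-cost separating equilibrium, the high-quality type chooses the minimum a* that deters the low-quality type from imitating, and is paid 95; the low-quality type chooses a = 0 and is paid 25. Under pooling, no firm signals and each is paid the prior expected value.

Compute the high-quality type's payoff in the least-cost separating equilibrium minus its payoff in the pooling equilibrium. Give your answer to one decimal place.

Least-cost separating signal: a* solves 25 = 95 − 10.1·a*, so a* = (95 − 25)/10.1 ≈ 6.9307.
High-quality type's separating payoff: 95 − 2.7 × a* = 95 − 2.7 × (95 − 25)/10.1 = 95 − 189/10.1 ≈ 76.287.
Pooling payoff: 0.41 × 95 + 0.59 × 25 = 53.7.
Difference: 76.287 − 53.7 = 22.587, i.e. 22.6 to one decimal place.
The high-quality type prefers to separate.

22.6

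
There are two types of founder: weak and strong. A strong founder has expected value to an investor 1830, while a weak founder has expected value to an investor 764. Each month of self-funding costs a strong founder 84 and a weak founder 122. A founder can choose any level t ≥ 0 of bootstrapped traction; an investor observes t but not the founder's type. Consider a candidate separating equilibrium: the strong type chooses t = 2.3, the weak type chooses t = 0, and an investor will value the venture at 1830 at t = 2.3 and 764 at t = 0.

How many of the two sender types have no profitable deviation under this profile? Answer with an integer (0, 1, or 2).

1

Strong type: signal → 1830 − 84 × 2.3 = 1636.8; deviate to 0 → 764. IC holds (1636.8 ≥ 764).
Weak type: stay at 0 → 764; mimic → 1830 − 122 × 2.3 = 1549.4. IC fails (764 < 1549.4).
1 of 2 constraints hold, so this profile is not an equilibrium.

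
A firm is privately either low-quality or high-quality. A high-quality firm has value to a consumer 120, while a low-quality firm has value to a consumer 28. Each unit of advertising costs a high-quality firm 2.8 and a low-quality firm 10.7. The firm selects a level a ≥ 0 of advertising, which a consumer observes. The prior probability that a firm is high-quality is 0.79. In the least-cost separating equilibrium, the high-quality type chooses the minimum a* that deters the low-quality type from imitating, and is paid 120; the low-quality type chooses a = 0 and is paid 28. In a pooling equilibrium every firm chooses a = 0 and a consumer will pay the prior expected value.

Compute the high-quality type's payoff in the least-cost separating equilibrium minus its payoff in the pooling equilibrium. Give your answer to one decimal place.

-4.8

Least-cost separating signal: a* solves 28 = 120 − 10.7·a*, so a* = (120 − 28)/10.7 ≈ 8.5981.
High-quality type's separating payoff: 120 − 2.8 × a* = 120 − 2.8 × (120 − 28)/10.7 = 120 − 257.6/10.7 ≈ 95.925.
Pooling payoff: 0.79 × 120 + 0.21 × 28 = 100.68.
Difference: 95.925 − 100.68 = -4.755, i.e. -4.8 to one decimal place.
The high-quality type would prefer the pooling outcome.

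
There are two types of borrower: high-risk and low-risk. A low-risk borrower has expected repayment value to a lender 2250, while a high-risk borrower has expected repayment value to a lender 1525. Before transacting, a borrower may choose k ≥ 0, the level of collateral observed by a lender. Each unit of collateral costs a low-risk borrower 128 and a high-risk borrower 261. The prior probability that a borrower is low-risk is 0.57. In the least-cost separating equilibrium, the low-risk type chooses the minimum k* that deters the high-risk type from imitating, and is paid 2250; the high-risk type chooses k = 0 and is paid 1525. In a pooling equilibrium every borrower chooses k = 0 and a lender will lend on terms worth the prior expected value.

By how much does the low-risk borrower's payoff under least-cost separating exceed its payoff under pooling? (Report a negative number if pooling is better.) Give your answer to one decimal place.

-43.8

Least-cost separating signal: k* solves 1525 = 2250 − 261·k*, so k* = (2250 − 1525)/261 ≈ 2.7778.
Low-risk type's separating payoff: 2250 − 128 × k* = 2250 − 128 × (2250 − 1525)/261 = 2250 − 92800/261 ≈ 1894.444.
Pooling payoff: 0.57 × 2250 + 0.43 × 1525 = 1938.25.
Difference: 1894.444 − 1938.25 = -43.806, i.e. -43.8 to one decimal place.
The low-risk type would prefer the pooling outcome.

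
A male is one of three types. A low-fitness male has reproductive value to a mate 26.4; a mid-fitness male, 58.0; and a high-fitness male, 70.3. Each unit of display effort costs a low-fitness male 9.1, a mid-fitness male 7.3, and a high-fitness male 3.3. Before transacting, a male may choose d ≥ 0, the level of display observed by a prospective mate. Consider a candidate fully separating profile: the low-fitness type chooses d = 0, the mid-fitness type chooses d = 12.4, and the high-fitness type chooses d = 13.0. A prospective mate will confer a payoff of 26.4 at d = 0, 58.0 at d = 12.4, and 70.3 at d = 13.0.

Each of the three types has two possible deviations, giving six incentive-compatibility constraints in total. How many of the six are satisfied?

Mid-fitness (own payoff 58.0 − 7.3×12.4 = -32.52): to d=0 gives 26.4 → profitable ✗; to d=13.0 gives 70.3 − 7.3×13.0 = -24.6 → profitable ✗.
Low-fitness (own payoff 26.4): to d=12.4 gives 58.0 − 9.1×12.4 = -54.84 → no gain ✓; to d=13.0 gives 70.3 − 9.1×13.0 = -48 → no gain ✓.
High-fitness (own payoff 70.3 − 3.3×13.0 = 27.4): to d=0 gives 26.4 → no gain ✓; to d=12.4 gives 58.0 − 3.3×12.4 = 17.08 → no gain ✓.
4 of the 6 constraints hold; not an equilibrium.

4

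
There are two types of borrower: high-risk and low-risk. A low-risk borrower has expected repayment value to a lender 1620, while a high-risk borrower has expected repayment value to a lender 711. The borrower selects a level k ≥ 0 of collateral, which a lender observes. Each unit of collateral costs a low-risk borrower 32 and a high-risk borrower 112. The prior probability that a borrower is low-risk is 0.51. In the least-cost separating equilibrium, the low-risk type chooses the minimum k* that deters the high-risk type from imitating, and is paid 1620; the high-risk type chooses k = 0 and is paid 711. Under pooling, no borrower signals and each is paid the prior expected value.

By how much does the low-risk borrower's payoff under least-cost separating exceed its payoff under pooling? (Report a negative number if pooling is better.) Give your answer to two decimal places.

Least-cost separating signal: k* solves 711 = 1620 − 112·k*, so k* = (1620 − 711)/112 ≈ 8.1161.
Low-risk type's separating payoff: 1620 − 32 × k* = 1620 − 32 × (1620 − 711)/112 = 1620 − 29088/112 ≈ 1360.2857.
Pooling payoff: 0.51 × 1620 + 0.49 × 711 = 1174.59.
Difference: 1360.2857 − 1174.59 = 185.6957, i.e. 185.70 to two decimal places.
The low-risk type prefers to separate.

185.70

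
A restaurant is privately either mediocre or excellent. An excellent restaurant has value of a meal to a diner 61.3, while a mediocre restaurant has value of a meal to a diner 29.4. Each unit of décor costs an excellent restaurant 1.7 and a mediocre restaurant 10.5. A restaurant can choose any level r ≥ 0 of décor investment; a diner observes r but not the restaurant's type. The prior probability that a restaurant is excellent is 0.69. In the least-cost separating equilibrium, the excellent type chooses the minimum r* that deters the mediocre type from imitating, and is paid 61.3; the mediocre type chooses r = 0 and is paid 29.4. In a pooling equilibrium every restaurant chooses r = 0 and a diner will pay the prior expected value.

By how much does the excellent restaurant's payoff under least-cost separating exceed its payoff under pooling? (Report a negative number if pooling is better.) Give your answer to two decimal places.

4.72

Least-cost separating signal: r* solves 29.4 = 61.3 − 10.5·r*, so r* = (61.3 − 29.4)/10.5 ≈ 3.0381.
Excellent type's separating payoff: 61.3 − 1.7 × r* = 61.3 − 1.7 × (61.3 − 29.4)/10.5 = 61.3 − 54.23/10.5 ≈ 56.1352.
Pooling payoff: 0.69 × 61.3 + 0.31 × 29.4 = 51.411.
Difference: 56.1352 − 51.411 = 4.7242, i.e. 4.72 to two decimal places.
The excellent type prefers to separate.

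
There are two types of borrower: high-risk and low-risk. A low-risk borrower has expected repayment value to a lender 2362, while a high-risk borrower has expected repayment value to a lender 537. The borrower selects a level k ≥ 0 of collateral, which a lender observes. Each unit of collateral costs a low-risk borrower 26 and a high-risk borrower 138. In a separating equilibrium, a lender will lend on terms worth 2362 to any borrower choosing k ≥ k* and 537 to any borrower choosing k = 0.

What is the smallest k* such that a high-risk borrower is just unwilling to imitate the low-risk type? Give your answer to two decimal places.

13.22

A high-risk borrower choosing k = 0 receives 537.
Imitating at k* instead would pay 2362 at cost 138·k*, netting 2362 − 138·k*.
Indifference: 537 = 2362 − 138·k*, so k* = (2362 − 537) / 138 ≈ 13.22.
At k* the high-risk type's incentive constraint just binds; the low-risk type strictly prefers k* since its per-unit cost is lower.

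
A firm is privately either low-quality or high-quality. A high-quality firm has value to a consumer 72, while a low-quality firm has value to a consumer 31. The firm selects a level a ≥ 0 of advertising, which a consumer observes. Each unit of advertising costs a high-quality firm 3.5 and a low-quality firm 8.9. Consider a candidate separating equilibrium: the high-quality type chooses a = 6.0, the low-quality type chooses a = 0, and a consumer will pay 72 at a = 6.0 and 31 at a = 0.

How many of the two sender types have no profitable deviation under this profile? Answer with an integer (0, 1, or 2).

2

Low-quality type: stay at 0 → 31; mimic → 72 − 8.9 × 6.0 = 18.6. IC holds (31 ≥ 18.6).
High-quality type: signal → 72 − 3.5 × 6.0 = 51; deviate to 0 → 31. IC holds (51 ≥ 31).
2 of 2 constraints hold, so this is a separating equilibrium.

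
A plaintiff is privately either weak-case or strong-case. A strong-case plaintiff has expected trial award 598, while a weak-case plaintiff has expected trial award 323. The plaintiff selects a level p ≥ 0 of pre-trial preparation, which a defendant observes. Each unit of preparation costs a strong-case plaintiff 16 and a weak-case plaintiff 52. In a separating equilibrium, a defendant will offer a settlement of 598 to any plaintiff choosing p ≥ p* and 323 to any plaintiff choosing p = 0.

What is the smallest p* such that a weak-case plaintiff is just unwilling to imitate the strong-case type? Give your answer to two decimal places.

5.29

A weak-case plaintiff choosing p = 0 receives 323.
Imitating at p* instead would pay 598 at cost 52·p*, netting 598 − 52·p*.
Indifference: 323 = 598 − 52·p*, so p* = (598 − 323) / 52 ≈ 5.29.
This is the weak-case type's binding incentive-compatibility constraint; any p ≥ 5.29 sustains separation on that side.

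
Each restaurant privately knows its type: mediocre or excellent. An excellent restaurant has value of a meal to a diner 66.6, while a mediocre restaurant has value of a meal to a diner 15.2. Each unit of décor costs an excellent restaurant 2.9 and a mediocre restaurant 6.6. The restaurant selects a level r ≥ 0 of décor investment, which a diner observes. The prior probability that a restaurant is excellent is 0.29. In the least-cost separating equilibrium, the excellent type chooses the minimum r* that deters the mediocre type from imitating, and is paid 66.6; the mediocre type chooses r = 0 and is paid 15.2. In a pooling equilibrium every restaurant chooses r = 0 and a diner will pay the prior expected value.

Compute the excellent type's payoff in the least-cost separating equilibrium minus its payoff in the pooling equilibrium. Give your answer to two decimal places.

13.91

Least-cost separating signal: r* solves 15.2 = 66.6 − 6.6·r*, so r* = (66.6 − 15.2)/6.6 ≈ 7.7879.
Excellent type's separating payoff: 66.6 − 2.9 × r* = 66.6 − 2.9 × (66.6 − 15.2)/6.6 = 66.6 − 149.06/6.6 ≈ 44.0152.
Pooling payoff: 0.29 × 66.6 + 0.71 × 15.2 = 30.106.
Difference: 44.0152 − 30.106 = 13.9092, i.e. 13.91 to two decimal places.
The excellent type prefers to separate.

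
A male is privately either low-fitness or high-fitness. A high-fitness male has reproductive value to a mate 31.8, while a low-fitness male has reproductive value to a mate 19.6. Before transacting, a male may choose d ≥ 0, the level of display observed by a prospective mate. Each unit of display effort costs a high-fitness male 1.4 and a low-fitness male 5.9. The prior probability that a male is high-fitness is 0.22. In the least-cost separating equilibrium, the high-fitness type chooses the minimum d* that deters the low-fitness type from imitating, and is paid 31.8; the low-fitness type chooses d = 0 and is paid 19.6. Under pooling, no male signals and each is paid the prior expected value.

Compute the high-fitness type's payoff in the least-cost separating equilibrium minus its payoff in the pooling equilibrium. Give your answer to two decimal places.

Least-cost separating signal: d* solves 19.6 = 31.8 − 5.9·d*, so d* = (31.8 − 19.6)/5.9 ≈ 2.0678.
High-fitness type's separating payoff: 31.8 − 1.4 × d* = 31.8 − 1.4 × (31.8 − 19.6)/5.9 = 31.8 − 17.08/5.9 ≈ 28.9051.
Pooling payoff: 0.22 × 31.8 + 0.78 × 19.6 = 22.284.
Difference: 28.9051 − 22.284 = 6.6211, i.e. 6.62 to two decimal places.
The high-fitness type prefers to separate.

6.62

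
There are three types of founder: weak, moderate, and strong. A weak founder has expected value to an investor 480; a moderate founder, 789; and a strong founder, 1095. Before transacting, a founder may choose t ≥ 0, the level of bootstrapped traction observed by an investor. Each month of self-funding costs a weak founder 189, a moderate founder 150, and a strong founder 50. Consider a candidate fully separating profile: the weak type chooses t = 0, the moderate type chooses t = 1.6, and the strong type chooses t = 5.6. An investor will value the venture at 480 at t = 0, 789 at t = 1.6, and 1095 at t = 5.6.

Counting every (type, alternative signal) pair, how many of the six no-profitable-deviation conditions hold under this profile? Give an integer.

Moderate (own payoff 789 − 150×1.6 = 549): to t=0 gives 480 → no gain ✓; to t=5.6 gives 1095 − 150×5.6 = 255 → no gain ✓.
Strong (own payoff 1095 − 50×5.6 = 815): to t=0 gives 480 → no gain ✓; to t=1.6 gives 789 − 50×1.6 = 709 → no gain ✓.
Weak (own payoff 480): to t=1.6 gives 789 − 189×1.6 = 486.6 → profitable ✗; to t=5.6 gives 1095 − 189×5.6 = 36.6 → no gain ✓.
5 of the 6 constraints hold; not an equilibrium.

5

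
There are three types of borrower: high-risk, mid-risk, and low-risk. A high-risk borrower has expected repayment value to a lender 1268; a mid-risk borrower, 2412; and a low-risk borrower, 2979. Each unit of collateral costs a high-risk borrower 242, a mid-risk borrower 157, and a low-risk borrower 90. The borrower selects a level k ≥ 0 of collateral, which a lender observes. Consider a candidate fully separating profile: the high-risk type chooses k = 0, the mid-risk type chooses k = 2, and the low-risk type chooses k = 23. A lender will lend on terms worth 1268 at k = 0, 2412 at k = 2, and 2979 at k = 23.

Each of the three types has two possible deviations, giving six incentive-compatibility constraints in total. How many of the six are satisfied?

High-risk (own payoff 1268): to k=2 gives 2412 − 242×2 = 1928 → profitable ✗; to k=23 gives 2979 − 242×23 = -2587 → no gain ✓.
Low-risk (own payoff 2979 − 90×23 = 909): to k=0 gives 1268 → profitable ✗; to k=2 gives 2412 − 90×2 = 2232 → profitable ✗.
Mid-risk (own payoff 2412 − 157×2 = 2098): to k=0 gives 1268 → no gain ✓; to k=23 gives 2979 − 157×23 = -632 → no gain ✓.
3 of the 6 constraints hold; not an equilibrium.

3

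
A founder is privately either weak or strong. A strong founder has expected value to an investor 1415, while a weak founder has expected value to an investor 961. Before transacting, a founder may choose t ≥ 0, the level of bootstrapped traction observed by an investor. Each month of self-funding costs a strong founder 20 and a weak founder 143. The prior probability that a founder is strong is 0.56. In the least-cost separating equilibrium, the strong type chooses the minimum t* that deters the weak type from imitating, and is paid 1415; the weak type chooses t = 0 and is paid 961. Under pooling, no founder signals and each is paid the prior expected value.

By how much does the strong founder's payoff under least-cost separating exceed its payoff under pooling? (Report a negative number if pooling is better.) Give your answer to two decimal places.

Least-cost separating signal: t* solves 961 = 1415 − 143·t*, so t* = (1415 − 961)/143 ≈ 3.1748.
Strong type's separating payoff: 1415 − 20 × t* = 1415 − 20 × (1415 − 961)/143 = 1415 − 9080/143 ≈ 1351.5035.
Pooling payoff: 0.56 × 1415 + 0.44 × 961 = 1215.24.
Difference: 1351.5035 − 1215.24 = 136.2635, i.e. 136.26 to two decimal places.
The strong type prefers to separate.

136.26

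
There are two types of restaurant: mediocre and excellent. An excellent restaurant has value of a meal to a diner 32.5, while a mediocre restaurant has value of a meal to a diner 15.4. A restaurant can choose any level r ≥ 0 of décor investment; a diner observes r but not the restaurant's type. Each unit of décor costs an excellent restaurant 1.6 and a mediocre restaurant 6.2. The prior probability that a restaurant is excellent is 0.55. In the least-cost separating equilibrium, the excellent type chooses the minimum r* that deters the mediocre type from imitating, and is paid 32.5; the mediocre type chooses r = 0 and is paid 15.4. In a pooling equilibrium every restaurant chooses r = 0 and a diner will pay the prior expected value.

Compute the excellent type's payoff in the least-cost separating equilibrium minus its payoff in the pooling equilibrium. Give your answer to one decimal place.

3.3

Least-cost separating signal: r* solves 15.4 = 32.5 − 6.2·r*, so r* = (32.5 − 15.4)/6.2 ≈ 2.7581.
Excellent type's separating payoff: 32.5 − 1.6 × r* = 32.5 − 1.6 × (32.5 − 15.4)/6.2 = 32.5 − 27.36/6.2 ≈ 28.087.
Pooling payoff: 0.55 × 32.5 + 0.45 × 15.4 = 24.805.
Difference: 28.087 − 24.805 = 3.282, i.e. 3.3 to one decimal place.
The excellent type prefers to separate.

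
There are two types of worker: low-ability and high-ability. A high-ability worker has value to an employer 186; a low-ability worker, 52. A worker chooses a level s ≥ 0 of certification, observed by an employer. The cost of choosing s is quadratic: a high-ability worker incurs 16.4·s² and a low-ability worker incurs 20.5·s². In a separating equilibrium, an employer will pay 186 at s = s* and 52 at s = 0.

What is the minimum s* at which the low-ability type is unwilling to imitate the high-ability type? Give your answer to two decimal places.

2.56

The low-ability type at s = 0 receives 52; imitating at s* yields 186 − 20.5·s*².
Indifference: 52 = 186 − 20.5·s*², so s*² = (186 − 52) / 20.5 ≈ 6.5366.
s* = √6.5366 ≈ 2.56.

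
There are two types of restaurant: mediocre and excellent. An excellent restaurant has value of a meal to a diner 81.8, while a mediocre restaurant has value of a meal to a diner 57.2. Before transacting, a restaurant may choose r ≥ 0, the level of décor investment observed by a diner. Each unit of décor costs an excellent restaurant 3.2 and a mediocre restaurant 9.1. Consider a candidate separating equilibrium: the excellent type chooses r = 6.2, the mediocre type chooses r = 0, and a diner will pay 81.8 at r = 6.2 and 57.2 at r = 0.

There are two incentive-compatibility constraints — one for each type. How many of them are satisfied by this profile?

2

Excellent type: signal → 81.8 − 3.2 × 6.2 = 61.96; deviate to 0 → 57.2. IC holds (61.96 ≥ 57.2).
Mediocre type: stay at 0 → 57.2; mimic → 81.8 − 9.1 × 6.2 = 25.38. IC holds (57.2 ≥ 25.38).
2 of 2 constraints hold, so this is a separating equilibrium.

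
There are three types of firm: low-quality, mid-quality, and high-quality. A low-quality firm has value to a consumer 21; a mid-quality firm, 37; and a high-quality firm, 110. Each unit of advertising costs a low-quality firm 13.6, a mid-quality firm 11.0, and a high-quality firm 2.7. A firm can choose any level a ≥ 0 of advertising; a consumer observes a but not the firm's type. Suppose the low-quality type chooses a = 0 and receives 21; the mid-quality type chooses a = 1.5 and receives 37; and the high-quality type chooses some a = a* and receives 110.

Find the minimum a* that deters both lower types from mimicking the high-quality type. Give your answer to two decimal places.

Low-quality type (on-path payoff 21) won't mimic when 21 ≥ 110 − 13.6·a*, i.e. a* ≥ 6.54.
Mid-quality type (on-path payoff 37 − 11.0×1.5 = 20.5) won't mimic when 20.5 ≥ 110 − 11.0·a*, i.e. a* ≥ 8.14.
Both must hold, so a* = max(6.54, 8.14) = 8.14. The mid-quality type's constraint binds.

8.14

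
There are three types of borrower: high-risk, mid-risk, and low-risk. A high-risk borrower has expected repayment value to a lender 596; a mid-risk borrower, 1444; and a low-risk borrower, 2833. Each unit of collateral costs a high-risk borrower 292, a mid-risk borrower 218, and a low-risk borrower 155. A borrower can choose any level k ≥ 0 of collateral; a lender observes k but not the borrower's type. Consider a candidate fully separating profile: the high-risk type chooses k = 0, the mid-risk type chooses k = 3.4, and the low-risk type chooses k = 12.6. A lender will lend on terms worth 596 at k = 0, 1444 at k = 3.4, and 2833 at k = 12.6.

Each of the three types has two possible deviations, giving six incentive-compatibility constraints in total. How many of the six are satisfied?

Mid-risk (own payoff 1444 − 218×3.4 = 702.8): to k=0 gives 596 → no gain ✓; to k=12.6 gives 2833 − 218×12.6 = 86.2 → no gain ✓.
Low-risk (own payoff 2833 − 155×12.6 = 880): to k=0 gives 596 → no gain ✓; to k=3.4 gives 1444 − 155×3.4 = 917 → profitable ✗.
High-risk (own payoff 596): to k=3.4 gives 1444 − 292×3.4 = 451.2 → no gain ✓; to k=12.6 gives 2833 − 292×12.6 = -846.2 → no gain ✓.
5 of the 6 constraints hold; not an equilibrium.

5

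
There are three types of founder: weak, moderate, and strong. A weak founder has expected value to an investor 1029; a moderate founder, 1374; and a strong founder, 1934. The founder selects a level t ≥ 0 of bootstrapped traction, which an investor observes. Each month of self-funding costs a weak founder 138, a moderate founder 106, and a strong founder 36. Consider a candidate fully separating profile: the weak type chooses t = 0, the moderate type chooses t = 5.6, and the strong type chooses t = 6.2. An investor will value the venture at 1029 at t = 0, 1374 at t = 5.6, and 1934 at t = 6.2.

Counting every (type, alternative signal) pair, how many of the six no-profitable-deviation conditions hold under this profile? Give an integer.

Strong (own payoff 1934 − 36×6.2 = 1710.8): to t=0 gives 1029 → no gain ✓; to t=5.6 gives 1374 − 36×5.6 = 1172.4 → no gain ✓.
Weak (own payoff 1029): to t=5.6 gives 1374 − 138×5.6 = 601.2 → no gain ✓; to t=6.2 gives 1934 − 138×6.2 = 1078.4 → profitable ✗.
Moderate (own payoff 1374 − 106×5.6 = 780.4): to t=0 gives 1029 → profitable ✗; to t=6.2 gives 1934 − 106×6.2 = 1276.8 → profitable ✗.
3 of the 6 constraints hold; not an equilibrium.

3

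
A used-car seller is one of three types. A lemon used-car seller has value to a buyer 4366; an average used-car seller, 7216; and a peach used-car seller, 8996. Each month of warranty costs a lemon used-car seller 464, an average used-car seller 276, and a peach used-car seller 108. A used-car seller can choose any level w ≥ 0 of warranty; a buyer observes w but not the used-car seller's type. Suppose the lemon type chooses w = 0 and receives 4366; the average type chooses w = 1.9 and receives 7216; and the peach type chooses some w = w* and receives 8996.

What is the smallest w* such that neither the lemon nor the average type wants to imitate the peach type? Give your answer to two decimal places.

Average type (on-path payoff 7216 − 276×1.9 = 6691.6) won't mimic when 6691.6 ≥ 8996 − 276·w*, i.e. w* ≥ 8.35.
Lemon type (on-path payoff 4366) won't mimic when 4366 ≥ 8996 − 464·w*, i.e. w* ≥ 9.98.
Both must hold, so w* = max(9.98, 8.35) = 9.98. The lemon type's constraint binds.

9.98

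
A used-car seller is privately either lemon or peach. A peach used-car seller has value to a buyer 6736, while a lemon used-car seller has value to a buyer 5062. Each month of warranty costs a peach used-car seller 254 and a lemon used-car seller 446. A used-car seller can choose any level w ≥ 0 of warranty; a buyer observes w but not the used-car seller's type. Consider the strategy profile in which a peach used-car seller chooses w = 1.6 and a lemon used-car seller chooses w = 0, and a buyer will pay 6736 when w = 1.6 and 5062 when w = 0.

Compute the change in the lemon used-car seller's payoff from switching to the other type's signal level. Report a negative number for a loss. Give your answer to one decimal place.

960.4

Playing w = 0 the lemon used-car seller receives 5062.
Deviating to w = 1.6 brings payment 6736 at cost 446 × 1.6 = 713.6, netting 6022.4.
Gain from deviating: 6022.4 − 5062 = 960.4.
The gain is positive, so the lemon type's incentive-compatibility constraint is violated — this profile is not a separating equilibrium.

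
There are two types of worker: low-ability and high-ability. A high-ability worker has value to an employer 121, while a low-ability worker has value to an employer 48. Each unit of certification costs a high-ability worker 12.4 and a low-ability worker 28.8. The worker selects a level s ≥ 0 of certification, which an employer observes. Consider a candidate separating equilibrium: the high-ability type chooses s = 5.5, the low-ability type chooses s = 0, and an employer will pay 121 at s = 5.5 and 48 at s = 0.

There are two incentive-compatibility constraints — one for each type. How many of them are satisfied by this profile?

2

High-ability type: signal → 121 − 12.4 × 5.5 = 52.8; deviate to 0 → 48. IC holds (52.8 ≥ 48).
Low-ability type: stay at 0 → 48; mimic → 121 − 28.8 × 5.5 = -37.4. IC holds (48 ≥ -37.4).
2 of 2 constraints hold, so this is a separating equilibrium.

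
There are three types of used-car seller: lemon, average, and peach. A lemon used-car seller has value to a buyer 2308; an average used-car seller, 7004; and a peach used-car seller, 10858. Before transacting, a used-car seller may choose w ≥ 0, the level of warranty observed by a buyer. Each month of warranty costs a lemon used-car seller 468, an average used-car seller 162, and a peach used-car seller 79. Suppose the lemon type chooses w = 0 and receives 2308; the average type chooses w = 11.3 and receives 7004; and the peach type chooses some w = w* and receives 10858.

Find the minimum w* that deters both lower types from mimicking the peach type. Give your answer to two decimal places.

Lemon type (on-path payoff 2308) won't mimic when 2308 ≥ 10858 − 468·w*, i.e. w* ≥ 18.27.
Average type (on-path payoff 7004 − 162×11.3 = 5173.4) won't mimic when 5173.4 ≥ 10858 − 162·w*, i.e. w* ≥ 35.09.
Both must hold, so w* = max(18.27, 35.09) = 35.09. The average type's constraint binds.

35.09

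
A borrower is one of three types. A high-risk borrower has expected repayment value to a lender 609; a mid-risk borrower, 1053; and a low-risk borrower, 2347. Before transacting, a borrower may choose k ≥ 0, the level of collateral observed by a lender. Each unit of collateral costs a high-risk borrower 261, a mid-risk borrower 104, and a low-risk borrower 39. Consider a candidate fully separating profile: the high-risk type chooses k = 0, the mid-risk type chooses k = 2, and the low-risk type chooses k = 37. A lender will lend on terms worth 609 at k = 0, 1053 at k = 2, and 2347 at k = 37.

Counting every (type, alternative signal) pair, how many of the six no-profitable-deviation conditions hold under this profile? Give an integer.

5

High-risk (own payoff 609): to k=2 gives 1053 − 261×2 = 531 → no gain ✓; to k=37 gives 2347 − 261×37 = -7310 → no gain ✓.
Mid-risk (own payoff 1053 − 104×2 = 845): to k=0 gives 609 → no gain ✓; to k=37 gives 2347 − 104×37 = -1501 → no gain ✓.
Low-risk (own payoff 2347 − 39×37 = 904): to k=0 gives 609 → no gain ✓; to k=2 gives 1053 − 39×2 = 975 → profitable ✗.
5 of the 6 constraints hold; not an equilibrium.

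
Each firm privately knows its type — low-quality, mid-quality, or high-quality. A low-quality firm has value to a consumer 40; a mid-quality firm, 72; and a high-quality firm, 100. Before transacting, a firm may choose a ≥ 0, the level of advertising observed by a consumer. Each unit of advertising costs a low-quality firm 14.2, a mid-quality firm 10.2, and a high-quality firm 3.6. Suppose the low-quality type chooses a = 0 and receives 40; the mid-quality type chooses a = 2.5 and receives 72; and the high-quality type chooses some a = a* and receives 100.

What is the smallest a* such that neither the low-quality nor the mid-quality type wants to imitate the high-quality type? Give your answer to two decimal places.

5.25

Mid-quality type (on-path payoff 72 − 10.2×2.5 = 46.5) won't mimic when 46.5 ≥ 100 − 10.2·a*, i.e. a* ≥ 5.25.
Low-quality type (on-path payoff 40) won't mimic when 40 ≥ 100 − 14.2·a*, i.e. a* ≥ 4.23.
Both must hold, so a* = max(4.23, 5.25) = 5.25. The mid-quality type's constraint binds.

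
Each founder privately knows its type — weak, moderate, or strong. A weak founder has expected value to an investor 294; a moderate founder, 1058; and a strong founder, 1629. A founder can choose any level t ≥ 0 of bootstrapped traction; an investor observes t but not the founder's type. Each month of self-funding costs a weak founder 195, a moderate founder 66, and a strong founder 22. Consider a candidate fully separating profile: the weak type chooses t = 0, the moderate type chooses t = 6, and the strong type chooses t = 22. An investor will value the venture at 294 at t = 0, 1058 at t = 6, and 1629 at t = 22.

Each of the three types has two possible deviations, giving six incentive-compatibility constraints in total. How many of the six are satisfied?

6

Moderate (own payoff 1058 − 66×6 = 662): to t=0 gives 294 → no gain ✓; to t=22 gives 1629 − 66×22 = 177 → no gain ✓.
Strong (own payoff 1629 − 22×22 = 1145): to t=0 gives 294 → no gain ✓; to t=6 gives 1058 − 22×6 = 926 → no gain ✓.
Weak (own payoff 294): to t=6 gives 1058 − 195×6 = -112 → no gain ✓; to t=22 gives 1629 − 195×22 = -2661 → no gain ✓.
6 of the 6 constraints hold; this profile is a separating equilibrium.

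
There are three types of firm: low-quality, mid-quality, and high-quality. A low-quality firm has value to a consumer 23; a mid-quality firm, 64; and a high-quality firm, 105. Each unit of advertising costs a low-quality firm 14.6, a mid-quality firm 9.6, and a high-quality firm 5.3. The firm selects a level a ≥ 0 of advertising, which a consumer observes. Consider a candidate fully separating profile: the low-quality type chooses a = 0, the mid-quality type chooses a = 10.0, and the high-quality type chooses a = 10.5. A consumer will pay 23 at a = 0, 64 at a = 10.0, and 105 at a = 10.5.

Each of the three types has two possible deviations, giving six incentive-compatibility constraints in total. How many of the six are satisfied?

4

Mid-quality (own payoff 64 − 9.6×10.0 = -32): to a=0 gives 23 → profitable ✗; to a=10.5 gives 105 − 9.6×10.5 = 4.2 → profitable ✗.
Low-quality (own payoff 23): to a=10.0 gives 64 − 14.6×10.0 = -82 → no gain ✓; to a=10.5 gives 105 − 14.6×10.5 = -48.3 → no gain ✓.
High-quality (own payoff 105 − 5.3×10.5 = 49.35): to a=0 gives 23 → no gain ✓; to a=10.0 gives 64 − 5.3×10.0 = 11 → no gain ✓.
4 of the 6 constraints hold; not an equilibrium.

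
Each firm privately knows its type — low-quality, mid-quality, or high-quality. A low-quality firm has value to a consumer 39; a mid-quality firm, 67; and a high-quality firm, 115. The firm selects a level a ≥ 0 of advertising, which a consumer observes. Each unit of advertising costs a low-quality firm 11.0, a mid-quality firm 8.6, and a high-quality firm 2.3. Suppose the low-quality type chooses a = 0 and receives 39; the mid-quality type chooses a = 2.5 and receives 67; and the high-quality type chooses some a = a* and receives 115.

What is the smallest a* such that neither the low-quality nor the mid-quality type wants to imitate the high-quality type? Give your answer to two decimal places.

Low-quality type (on-path payoff 39) won't mimic when 39 ≥ 115 − 11.0·a*, i.e. a* ≥ 6.91.
Mid-quality type (on-path payoff 67 − 8.6×2.5 = 45.5) won't mimic when 45.5 ≥ 115 − 8.6·a*, i.e. a* ≥ 8.08.
Both must hold, so a* = max(6.91, 8.08) = 8.08. The mid-quality type's constraint binds.

8.08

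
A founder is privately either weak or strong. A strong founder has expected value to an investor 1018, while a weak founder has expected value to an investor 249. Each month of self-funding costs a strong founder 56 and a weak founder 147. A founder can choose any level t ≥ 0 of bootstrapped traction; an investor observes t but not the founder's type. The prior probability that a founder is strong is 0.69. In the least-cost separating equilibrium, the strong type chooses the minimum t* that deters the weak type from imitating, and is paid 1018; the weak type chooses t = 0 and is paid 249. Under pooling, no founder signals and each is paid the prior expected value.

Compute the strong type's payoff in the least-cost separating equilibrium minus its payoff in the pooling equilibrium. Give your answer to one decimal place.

-54.6

Least-cost separating signal: t* solves 249 = 1018 − 147·t*, so t* = (1018 − 249)/147 ≈ 5.2313.
Strong type's separating payoff: 1018 − 56 × t* = 1018 − 56 × (1018 − 249)/147 = 1018 − 43064/147 ≈ 725.048.
Pooling payoff: 0.69 × 1018 + 0.31 × 249 = 779.61.
Difference: 725.048 − 779.61 = -54.562, i.e. -54.6 to one decimal place.
The strong type would prefer the pooling outcome.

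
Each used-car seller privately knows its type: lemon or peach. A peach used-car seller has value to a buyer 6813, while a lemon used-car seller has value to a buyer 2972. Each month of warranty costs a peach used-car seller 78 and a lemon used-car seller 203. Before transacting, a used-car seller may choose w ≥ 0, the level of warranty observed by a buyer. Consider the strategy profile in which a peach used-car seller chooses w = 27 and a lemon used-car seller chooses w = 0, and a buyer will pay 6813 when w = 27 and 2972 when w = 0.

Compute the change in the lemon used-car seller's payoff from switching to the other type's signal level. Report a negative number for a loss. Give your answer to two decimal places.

Playing w = 0 the lemon used-car seller receives 2972.
Deviating to w = 27 brings payment 6813 at cost 203 × 27 = 5481, netting 1332.
Gain from deviating: 1332 − 2972 = -1640.00.
The gain is negative, so the lemon type's incentive-compatibility constraint is satisfied.

-1640.00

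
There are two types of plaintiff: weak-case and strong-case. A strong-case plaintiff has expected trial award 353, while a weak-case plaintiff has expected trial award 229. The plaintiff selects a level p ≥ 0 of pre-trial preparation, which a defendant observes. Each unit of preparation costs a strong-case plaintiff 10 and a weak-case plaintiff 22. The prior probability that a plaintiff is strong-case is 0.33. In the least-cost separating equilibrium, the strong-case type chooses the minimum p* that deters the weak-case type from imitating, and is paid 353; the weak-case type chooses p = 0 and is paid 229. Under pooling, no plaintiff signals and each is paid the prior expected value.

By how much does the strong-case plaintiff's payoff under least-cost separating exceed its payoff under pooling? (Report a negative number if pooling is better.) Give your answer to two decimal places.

Least-cost separating signal: p* solves 229 = 353 − 22·p*, so p* = (353 − 229)/22 ≈ 5.6364.
Strong-case type's separating payoff: 353 − 10 × p* = 353 − 10 × (353 − 229)/22 = 353 − 1240/22 ≈ 296.6364.
Pooling payoff: 0.33 × 353 + 0.67 × 229 = 269.92.
Difference: 296.6364 − 269.92 = 26.7164, i.e. 26.72 to two decimal places.
The strong-case type prefers to separate.

26.72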